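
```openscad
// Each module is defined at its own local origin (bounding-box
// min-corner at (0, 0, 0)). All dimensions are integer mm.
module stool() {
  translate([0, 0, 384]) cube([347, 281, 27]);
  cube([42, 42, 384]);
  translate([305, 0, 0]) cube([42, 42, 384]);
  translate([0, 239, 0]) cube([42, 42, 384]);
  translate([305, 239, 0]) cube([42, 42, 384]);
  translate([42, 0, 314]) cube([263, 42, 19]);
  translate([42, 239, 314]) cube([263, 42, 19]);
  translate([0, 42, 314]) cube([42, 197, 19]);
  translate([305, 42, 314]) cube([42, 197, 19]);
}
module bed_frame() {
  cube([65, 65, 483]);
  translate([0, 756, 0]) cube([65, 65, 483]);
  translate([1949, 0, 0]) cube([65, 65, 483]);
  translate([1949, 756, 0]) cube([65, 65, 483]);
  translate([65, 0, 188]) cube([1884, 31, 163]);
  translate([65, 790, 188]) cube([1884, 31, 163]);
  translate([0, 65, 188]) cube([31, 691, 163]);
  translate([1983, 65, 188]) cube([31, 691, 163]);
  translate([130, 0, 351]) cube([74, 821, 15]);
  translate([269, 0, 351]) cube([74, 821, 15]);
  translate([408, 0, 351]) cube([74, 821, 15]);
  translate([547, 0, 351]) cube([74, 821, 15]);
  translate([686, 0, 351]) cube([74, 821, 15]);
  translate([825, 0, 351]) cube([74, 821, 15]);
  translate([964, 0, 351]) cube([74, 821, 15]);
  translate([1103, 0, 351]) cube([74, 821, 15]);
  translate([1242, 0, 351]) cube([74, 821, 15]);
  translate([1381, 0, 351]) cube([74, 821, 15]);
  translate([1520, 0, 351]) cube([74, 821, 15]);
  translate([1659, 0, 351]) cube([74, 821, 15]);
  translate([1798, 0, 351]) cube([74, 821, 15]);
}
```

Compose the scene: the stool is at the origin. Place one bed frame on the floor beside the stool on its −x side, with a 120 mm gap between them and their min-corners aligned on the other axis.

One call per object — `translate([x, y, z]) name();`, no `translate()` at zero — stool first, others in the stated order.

stool();
translate([-2134, 0, 0]) bed_frame();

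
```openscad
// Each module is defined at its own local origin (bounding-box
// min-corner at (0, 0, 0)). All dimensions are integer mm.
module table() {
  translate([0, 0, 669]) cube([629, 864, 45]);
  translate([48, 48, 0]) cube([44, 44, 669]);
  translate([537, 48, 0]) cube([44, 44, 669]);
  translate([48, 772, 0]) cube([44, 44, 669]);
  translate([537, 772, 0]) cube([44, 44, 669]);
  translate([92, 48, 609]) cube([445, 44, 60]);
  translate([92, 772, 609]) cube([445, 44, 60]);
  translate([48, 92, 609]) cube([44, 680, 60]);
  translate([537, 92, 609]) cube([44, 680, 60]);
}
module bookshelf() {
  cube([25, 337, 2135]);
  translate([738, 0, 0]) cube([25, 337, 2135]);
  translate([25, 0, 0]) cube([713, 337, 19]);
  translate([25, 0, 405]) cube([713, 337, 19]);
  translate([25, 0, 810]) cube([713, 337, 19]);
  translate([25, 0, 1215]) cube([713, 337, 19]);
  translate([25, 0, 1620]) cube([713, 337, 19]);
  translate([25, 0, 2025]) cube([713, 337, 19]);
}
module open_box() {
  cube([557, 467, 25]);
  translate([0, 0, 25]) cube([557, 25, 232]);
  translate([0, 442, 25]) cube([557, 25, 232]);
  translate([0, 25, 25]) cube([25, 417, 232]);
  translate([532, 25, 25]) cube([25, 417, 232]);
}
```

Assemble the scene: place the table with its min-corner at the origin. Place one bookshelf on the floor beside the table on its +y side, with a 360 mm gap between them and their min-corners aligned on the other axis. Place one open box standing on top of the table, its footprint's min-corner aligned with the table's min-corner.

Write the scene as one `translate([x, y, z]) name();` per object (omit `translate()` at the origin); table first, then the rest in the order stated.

table();
translate([0, 1224, 0]) bookshelf();
translate([0, 0, 714]) open_box();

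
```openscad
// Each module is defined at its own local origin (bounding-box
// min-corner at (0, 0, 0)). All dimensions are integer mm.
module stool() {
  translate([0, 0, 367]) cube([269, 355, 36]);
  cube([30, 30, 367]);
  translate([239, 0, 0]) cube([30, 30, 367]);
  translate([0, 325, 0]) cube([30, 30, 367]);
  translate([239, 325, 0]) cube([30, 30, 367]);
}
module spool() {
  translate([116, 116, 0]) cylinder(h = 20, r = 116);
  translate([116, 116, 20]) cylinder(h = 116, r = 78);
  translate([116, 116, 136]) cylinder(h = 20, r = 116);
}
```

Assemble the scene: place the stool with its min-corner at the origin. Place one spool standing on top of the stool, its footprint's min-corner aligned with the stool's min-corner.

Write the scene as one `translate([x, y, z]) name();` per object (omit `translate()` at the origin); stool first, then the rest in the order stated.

stool();
translate([0, 0, 403]) spool();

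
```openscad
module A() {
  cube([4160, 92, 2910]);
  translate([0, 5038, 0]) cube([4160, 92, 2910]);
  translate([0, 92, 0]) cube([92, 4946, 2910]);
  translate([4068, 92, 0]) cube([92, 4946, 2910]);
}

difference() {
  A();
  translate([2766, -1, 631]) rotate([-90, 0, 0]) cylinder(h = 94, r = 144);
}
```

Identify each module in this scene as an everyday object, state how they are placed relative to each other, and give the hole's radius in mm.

The subtracted cylinder has r = 144 mm.

A is a house frame. The house frame has a circular hole through its front wall. The hole's radius is 144 mm.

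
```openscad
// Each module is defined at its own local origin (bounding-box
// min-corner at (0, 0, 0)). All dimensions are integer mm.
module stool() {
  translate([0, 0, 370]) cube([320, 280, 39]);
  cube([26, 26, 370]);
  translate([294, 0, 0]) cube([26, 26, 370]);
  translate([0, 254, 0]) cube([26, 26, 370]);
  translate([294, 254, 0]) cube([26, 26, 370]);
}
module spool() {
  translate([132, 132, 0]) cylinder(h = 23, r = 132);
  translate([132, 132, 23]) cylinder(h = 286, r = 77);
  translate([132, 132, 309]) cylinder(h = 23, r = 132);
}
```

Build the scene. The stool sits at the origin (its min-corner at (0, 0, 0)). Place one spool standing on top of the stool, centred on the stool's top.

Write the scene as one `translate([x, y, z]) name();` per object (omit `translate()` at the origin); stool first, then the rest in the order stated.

stool();
translate([28, 8, 409]) spool();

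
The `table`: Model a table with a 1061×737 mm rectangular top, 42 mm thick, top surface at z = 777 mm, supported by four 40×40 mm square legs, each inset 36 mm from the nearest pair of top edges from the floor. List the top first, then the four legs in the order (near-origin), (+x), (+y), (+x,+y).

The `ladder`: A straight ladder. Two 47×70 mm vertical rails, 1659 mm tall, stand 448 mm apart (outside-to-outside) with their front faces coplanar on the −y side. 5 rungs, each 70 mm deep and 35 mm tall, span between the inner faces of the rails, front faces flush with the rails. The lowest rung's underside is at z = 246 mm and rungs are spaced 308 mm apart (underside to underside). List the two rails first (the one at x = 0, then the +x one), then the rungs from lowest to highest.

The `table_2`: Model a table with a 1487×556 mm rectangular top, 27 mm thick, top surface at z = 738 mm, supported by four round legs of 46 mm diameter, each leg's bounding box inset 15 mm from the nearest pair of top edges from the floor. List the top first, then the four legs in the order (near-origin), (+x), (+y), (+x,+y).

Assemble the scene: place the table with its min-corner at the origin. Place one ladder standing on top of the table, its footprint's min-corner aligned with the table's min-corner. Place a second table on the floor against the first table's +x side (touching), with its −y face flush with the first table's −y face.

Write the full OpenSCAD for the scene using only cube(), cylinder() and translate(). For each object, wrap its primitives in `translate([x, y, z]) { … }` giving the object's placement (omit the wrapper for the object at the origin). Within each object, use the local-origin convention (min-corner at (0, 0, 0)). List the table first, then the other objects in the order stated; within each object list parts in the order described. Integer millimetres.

translate([0, 0, 735]) cube([1061, 737, 42]);
translate([36, 36, 0]) cube([40, 40, 735]);
translate([985, 36, 0]) cube([40, 40, 735]);
translate([36, 661, 0]) cube([40, 40, 735]);
translate([985, 661, 0]) cube([40, 40, 735]);
translate([0, 0, 777]) {
  cube([47, 70, 1659]);
  translate([401, 0, 0]) cube([47, 70, 1659]);
  translate([47, 0, 246]) cube([354, 70, 35]);
  translate([47, 0, 554]) cube([354, 70, 35]);
  translate([47, 0, 862]) cube([354, 70, 35]);
  translate([47, 0, 1170]) cube([354, 70, 35]);
  translate([47, 0, 1478]) cube([354, 70, 35]);
}
translate([1061, 0, 0]) {
  translate([0, 0, 711]) cube([1487, 556, 27]);
  translate([38, 38, 0]) cylinder(h = 711, r = 23);
  translate([1449, 38, 0]) cylinder(h = 711, r = 23);
  translate([38, 518, 0]) cylinder(h = 711, r = 23);
  translate([1449, 518, 0]) cylinder(h = 711, r = 23);
}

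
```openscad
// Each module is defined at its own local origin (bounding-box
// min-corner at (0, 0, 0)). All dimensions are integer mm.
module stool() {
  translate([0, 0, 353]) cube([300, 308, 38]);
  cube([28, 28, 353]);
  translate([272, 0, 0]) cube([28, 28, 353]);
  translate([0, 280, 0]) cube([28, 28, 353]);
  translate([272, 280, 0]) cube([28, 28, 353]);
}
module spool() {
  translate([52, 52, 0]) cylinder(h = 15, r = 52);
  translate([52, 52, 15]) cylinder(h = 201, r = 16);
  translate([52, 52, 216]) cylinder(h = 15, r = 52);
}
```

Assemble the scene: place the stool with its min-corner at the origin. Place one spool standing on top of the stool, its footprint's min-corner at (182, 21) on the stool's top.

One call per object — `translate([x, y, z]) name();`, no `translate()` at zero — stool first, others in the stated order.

stool();
translate([182, 21, 391]) spool();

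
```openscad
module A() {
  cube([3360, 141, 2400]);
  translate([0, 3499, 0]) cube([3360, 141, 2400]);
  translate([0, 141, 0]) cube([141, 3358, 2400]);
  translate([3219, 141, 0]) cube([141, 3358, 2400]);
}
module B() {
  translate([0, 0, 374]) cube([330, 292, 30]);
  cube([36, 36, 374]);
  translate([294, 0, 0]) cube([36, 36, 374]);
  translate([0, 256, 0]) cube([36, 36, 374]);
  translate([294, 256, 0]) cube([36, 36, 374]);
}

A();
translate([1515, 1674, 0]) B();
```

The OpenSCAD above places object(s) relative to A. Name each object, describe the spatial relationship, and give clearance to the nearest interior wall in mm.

Clearances: x = 1374, y = 1533; minimum 1374 mm.

A is a house frame. B is a stool. The stool sits inside the house frame, centred. The clearance to the nearest interior wall is 1374 mm.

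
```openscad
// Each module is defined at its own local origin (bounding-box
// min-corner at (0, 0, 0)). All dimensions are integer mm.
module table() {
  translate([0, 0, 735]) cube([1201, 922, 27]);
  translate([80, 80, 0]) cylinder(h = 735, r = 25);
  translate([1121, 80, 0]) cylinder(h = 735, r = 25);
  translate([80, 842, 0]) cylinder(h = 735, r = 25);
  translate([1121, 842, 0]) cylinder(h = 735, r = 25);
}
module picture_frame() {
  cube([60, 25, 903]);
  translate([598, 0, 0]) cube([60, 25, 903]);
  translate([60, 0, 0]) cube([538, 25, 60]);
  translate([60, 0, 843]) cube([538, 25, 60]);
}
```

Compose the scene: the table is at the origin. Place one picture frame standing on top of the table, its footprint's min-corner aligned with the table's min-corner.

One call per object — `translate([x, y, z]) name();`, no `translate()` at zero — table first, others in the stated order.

table();
translate([0, 0, 762]) picture_frame();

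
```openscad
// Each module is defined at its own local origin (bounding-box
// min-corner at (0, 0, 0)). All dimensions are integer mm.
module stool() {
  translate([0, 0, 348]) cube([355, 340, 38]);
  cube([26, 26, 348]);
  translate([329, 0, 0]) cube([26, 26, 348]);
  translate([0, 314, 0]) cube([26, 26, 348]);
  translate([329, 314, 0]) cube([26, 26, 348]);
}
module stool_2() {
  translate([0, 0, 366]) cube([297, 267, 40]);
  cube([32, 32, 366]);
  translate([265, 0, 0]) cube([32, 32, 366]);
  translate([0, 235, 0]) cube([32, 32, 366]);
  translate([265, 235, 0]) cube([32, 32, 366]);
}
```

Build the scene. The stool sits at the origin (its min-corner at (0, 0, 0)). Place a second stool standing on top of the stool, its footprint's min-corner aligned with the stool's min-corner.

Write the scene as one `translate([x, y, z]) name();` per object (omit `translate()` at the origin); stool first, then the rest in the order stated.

stool();
translate([0, 0, 386]) stool_2();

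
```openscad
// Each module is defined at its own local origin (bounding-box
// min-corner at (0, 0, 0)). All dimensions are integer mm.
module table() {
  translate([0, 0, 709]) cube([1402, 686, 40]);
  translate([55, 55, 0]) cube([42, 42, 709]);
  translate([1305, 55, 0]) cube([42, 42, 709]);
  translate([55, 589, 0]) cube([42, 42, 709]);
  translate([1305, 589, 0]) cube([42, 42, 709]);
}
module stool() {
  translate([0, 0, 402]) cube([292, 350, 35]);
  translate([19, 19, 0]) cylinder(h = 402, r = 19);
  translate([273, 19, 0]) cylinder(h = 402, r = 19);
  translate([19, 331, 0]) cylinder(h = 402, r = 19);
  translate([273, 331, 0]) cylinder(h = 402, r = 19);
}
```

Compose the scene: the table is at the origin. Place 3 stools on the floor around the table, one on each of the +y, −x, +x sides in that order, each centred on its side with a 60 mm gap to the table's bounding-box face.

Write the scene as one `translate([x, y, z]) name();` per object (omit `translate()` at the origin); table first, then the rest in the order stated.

table();
translate([555, 746, 0]) stool();
translate([-352, 168, 0]) stool();
translate([1462, 168, 0]) stool();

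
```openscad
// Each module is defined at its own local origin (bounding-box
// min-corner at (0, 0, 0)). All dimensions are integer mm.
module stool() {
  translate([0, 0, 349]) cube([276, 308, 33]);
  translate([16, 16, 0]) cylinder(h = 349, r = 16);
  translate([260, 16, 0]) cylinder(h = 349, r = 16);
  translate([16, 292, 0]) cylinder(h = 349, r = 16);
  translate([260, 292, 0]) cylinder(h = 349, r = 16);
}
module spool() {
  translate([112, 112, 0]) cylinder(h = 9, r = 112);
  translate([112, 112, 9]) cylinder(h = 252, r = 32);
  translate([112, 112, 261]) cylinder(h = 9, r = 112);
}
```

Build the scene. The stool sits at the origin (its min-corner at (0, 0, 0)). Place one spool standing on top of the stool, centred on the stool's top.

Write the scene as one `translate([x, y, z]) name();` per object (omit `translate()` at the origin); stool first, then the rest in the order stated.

stool();
translate([26, 42, 382]) spool();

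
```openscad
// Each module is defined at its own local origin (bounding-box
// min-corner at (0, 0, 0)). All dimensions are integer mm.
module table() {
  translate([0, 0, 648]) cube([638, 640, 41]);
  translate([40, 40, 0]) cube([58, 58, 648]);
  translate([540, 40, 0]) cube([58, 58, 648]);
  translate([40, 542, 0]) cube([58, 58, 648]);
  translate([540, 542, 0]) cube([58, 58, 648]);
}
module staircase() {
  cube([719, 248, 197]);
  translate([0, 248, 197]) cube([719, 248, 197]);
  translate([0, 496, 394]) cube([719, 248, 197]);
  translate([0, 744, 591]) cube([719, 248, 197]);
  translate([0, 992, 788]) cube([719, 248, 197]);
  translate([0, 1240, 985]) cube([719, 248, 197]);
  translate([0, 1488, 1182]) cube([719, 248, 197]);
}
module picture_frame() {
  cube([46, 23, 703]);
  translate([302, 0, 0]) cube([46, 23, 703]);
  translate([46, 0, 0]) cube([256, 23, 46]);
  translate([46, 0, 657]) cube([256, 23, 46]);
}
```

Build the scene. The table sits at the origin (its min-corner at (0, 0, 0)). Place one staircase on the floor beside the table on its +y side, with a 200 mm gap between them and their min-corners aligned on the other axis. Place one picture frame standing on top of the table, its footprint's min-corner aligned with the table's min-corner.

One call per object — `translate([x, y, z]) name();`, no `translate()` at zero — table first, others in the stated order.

table();
translate([0, 840, 0]) staircase();
translate([0, 0, 689]) picture_frame();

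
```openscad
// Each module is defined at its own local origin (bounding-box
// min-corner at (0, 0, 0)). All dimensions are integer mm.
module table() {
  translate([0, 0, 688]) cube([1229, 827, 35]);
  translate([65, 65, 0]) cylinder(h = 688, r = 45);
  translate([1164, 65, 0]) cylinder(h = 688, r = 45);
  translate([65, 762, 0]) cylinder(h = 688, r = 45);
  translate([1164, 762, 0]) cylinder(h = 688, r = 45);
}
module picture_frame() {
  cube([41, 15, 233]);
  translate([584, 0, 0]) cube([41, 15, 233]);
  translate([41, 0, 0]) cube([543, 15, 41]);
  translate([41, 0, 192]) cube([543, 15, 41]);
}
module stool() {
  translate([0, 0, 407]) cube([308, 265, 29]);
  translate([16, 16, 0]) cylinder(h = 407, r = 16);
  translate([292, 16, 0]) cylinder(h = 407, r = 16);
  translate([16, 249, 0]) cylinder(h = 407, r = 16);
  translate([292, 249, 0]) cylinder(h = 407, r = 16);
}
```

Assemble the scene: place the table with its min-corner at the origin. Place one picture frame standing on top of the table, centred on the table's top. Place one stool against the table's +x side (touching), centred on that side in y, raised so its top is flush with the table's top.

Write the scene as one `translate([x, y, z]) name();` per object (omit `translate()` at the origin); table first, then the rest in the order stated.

table();
translate([302, 406, 723]) picture_frame();
translate([1229, 281, 287]) stool();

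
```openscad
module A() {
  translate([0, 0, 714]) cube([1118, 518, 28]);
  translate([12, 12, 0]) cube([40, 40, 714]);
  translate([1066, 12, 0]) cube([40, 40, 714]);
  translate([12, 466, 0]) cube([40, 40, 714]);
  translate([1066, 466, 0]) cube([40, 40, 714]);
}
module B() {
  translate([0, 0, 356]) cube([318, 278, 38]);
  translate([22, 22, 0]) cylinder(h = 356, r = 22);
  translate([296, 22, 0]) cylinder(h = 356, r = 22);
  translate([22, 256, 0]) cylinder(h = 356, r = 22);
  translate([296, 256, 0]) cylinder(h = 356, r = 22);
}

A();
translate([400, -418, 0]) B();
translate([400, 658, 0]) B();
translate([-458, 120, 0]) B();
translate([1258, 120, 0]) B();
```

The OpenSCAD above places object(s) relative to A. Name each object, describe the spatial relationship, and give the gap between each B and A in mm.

A is a table. B is a stool. Four stools sit around the table at the −y, +y, −x, +x sides. The gap between each stool and the table is 140 mm.

Each stool's nearest face is 140 mm from the table's bounding box.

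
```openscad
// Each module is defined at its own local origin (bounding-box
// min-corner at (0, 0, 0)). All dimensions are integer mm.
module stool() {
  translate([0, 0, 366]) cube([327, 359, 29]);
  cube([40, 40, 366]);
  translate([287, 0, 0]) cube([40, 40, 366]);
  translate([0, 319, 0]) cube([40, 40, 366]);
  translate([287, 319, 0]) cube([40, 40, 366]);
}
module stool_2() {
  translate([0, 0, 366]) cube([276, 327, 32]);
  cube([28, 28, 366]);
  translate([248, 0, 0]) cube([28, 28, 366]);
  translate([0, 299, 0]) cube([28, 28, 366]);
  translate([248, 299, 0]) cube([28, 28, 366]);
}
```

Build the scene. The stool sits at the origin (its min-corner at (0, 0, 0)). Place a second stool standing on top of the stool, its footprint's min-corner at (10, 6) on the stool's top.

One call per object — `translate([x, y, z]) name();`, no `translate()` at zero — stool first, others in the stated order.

stool();
translate([10, 6, 395]) stool_2();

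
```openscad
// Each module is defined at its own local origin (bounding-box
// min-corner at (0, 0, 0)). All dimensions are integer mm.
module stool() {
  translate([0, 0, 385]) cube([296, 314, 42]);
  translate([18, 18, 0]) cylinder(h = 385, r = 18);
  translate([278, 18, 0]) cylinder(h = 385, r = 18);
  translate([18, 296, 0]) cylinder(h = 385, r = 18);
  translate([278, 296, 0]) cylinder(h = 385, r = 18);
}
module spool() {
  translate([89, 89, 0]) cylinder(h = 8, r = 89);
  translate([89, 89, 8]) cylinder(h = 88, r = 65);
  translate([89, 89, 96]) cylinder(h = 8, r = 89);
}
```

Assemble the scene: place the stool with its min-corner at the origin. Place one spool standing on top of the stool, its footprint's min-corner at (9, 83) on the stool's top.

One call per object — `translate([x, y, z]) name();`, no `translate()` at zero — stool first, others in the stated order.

stool();
translate([9, 83, 427]) spool();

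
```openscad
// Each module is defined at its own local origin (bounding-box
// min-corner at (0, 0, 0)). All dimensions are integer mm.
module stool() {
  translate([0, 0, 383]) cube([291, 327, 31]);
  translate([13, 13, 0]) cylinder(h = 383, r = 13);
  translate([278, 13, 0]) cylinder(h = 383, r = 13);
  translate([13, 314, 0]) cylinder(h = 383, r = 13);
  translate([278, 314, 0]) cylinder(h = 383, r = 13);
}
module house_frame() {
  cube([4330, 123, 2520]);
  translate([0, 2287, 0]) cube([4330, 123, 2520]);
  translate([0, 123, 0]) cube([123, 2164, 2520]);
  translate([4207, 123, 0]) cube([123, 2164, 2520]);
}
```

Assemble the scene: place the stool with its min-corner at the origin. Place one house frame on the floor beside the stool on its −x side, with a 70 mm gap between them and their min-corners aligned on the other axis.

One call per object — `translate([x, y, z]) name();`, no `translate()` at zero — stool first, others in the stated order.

stool();
translate([-4400, 0, 0]) house_frame();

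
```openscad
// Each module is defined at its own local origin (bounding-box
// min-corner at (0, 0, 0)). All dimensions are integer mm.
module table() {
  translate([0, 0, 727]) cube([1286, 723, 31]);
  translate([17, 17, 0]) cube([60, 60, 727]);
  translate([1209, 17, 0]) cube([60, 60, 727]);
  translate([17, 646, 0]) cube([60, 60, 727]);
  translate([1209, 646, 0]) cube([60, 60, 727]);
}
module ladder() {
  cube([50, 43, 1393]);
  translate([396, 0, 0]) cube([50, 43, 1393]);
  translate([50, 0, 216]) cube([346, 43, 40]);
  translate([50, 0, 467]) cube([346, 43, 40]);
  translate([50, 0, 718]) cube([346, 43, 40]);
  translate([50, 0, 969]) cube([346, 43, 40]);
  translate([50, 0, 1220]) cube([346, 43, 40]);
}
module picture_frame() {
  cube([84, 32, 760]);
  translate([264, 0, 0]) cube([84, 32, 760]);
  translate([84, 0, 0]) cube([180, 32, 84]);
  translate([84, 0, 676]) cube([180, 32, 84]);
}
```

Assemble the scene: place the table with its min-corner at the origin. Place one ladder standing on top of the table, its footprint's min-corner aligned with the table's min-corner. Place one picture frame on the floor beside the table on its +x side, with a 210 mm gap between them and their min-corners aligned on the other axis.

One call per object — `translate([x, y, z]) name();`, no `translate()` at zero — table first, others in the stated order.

table();
translate([0, 0, 758]) ladder();
translate([1496, 0, 0]) picture_frame();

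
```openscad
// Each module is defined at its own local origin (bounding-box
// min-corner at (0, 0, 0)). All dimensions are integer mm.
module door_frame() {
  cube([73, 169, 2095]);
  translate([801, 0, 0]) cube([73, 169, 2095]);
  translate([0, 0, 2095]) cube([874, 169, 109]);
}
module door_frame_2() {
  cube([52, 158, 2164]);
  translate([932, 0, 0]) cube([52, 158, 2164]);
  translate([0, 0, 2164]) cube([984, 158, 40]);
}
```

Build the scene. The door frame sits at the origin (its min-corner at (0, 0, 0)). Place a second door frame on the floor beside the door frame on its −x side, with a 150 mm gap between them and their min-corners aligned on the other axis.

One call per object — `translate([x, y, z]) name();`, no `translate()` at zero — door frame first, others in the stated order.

door_frame();
translate([-1134, 0, 0]) door_frame_2();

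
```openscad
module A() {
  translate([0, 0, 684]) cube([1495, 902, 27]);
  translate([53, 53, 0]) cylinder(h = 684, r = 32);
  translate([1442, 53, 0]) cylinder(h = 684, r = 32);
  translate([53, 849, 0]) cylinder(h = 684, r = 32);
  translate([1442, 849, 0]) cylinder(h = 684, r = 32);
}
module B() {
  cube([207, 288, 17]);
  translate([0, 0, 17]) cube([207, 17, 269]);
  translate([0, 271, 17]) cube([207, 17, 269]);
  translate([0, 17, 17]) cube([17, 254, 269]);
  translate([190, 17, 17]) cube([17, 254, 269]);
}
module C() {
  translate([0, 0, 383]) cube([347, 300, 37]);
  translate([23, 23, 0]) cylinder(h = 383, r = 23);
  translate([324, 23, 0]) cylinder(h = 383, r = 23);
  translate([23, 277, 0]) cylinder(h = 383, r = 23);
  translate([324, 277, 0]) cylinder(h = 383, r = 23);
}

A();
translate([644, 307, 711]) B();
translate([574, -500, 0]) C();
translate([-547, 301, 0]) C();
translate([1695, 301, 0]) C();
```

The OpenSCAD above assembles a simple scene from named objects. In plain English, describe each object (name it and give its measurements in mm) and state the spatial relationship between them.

A is a table: top 1495 mm (x) × 902 mm (y), 27 mm thick, upper face at z = 711 mm, on four round legs of 64 mm diameter, each leg's bounding box inset 21 mm from the nearest pair of top edges, running from z = 0 to the bottom of the top.

B is an open-topped rectangular box: outside dimensions 207×288×286 mm, with a uniform wall and base thickness of 17 mm. The base is a full 207×288 slab on the floor; four walls sit on top of the base. The front and back walls (the −y and +y sides) span the full width; the two side walls fit between them.

C is a simple wooden stool: a rectangular seat 347 mm (x) by 300 mm (y), 37 mm thick, top face at z = 420 mm, on four round legs, each 46 mm in diameter. The legs rest on z = 0, each leg's axis is inset half a diameter from the nearest pair of seat edges (so the leg's bounding box is flush with the corner).

The open box is on top of the table, centred. Three stools sit around the table at the −y, −x, +x sides.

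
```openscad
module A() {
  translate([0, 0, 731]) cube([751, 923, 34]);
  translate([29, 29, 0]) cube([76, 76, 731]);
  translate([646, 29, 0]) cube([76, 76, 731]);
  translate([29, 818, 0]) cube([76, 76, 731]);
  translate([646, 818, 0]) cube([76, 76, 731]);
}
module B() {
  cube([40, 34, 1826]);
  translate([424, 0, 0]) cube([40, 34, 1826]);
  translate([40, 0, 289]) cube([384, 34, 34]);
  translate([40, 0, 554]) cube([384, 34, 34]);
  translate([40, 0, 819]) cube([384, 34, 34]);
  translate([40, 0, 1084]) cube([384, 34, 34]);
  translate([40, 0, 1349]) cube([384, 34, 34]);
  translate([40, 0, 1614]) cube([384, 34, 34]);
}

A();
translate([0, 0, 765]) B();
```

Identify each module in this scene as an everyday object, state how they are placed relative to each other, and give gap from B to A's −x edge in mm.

The ladder's min-x is at 0; the table's min-x is 0; gap = 0 mm.

A is a table. B is a ladder. The ladder is on top of the table. The gap from the ladder to the table's −x edge is 0 mm.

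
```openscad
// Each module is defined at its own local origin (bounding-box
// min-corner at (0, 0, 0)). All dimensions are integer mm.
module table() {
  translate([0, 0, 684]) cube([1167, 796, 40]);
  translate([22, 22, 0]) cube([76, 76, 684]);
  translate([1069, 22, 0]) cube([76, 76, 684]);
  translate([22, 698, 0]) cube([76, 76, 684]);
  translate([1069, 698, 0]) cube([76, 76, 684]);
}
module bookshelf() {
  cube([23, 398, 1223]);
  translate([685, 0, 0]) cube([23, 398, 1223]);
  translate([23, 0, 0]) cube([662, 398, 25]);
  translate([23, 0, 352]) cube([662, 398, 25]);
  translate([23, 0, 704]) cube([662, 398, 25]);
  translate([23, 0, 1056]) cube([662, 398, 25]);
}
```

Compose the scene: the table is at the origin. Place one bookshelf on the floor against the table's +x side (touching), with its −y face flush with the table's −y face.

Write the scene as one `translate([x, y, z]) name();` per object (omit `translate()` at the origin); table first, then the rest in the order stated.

table();
translate([1167, 0, 0]) bookshelf();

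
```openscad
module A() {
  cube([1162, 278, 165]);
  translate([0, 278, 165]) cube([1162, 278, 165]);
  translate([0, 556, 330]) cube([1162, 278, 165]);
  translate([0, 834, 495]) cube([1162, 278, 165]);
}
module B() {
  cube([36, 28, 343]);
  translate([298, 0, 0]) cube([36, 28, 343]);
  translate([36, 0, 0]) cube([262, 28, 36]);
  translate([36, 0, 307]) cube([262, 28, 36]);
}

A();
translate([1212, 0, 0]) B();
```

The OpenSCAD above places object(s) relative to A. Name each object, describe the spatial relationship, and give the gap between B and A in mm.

A is a staircase. B is a picture frame. The picture frame is on the floor beside the staircase on its +x side. The gap between the picture frame and the staircase is 50 mm.

The picture frame's nearest face is 50 mm from the staircase's +x face.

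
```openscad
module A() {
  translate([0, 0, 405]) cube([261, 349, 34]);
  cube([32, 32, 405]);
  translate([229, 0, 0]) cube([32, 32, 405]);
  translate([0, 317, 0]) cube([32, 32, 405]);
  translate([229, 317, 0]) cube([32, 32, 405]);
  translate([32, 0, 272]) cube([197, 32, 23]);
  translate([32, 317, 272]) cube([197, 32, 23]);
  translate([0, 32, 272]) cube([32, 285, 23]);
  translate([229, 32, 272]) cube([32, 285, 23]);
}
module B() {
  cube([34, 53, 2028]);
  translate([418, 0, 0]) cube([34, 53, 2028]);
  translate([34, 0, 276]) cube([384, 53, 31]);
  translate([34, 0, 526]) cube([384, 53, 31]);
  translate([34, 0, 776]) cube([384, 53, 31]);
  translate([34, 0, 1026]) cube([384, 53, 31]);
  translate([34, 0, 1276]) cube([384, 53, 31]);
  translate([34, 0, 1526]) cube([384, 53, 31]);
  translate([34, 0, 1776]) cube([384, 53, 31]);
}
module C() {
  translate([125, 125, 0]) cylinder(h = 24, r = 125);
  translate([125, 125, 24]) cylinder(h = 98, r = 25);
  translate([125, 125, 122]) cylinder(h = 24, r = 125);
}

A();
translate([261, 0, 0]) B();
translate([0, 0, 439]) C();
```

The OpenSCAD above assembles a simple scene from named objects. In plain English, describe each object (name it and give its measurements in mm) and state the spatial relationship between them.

A is a simple wooden stool: a rectangular seat 261 mm (x) by 349 mm (y), 34 mm thick, top face at z = 439 mm, on four square legs, each 32×32 mm in cross-section. The legs rest on z = 0, each flush with a corner of the seat. Four stretchers, 32 mm wide and 23 mm tall, connect adjacent legs with their undersides at z = 272 mm, each running between the inner faces of the legs it joins and aligned with the legs' outer faces on the other axis.

B is a wooden ladder with two side rails of 34×53 mm section and 2028 mm height, set 452 mm apart overall. Between them run 7 rectangular rungs (53 mm deep, 31 mm thick), front faces flush with the rails' −y face. The bottom of the first rung is 276 mm above the floor and each subsequent rung is 250 mm higher than the one below.

C is a spool: two coaxial disc flanges of radius 125 mm and thickness 24 mm, joined by a core cylinder of radius 25 mm and height 98 mm. The lower flange rests on z = 0 and the three cylinders share a vertical axis.

The ladder is against the stool's +x side, with their −y faces flush. The spool is on top of the stool.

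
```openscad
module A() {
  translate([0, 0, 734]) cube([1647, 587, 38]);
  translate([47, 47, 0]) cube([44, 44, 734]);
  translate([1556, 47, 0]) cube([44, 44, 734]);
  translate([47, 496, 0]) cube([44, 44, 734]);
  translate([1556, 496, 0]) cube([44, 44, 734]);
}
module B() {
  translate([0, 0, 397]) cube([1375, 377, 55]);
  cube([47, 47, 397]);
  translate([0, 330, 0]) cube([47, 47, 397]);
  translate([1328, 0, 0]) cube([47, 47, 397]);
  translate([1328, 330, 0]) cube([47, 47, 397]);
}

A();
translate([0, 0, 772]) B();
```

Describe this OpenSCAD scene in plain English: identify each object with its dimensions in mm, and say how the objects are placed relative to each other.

A is a table: top 1647 mm (x) × 587 mm (y), 38 mm thick, upper face at z = 772 mm, on four 44×44 mm square legs, each inset 47 mm from the nearest pair of top edges, running from z = 0 to the bottom of the top.

B is a long wooden bench with a 1375 mm (x) × 377 mm (y) seat, 55 mm thick, its top surface 452 mm above the floor. Four 47 mm square legs at the seat corners, flush with the edges, run from z = 0 to the seat underside.

The bench is on top of the table.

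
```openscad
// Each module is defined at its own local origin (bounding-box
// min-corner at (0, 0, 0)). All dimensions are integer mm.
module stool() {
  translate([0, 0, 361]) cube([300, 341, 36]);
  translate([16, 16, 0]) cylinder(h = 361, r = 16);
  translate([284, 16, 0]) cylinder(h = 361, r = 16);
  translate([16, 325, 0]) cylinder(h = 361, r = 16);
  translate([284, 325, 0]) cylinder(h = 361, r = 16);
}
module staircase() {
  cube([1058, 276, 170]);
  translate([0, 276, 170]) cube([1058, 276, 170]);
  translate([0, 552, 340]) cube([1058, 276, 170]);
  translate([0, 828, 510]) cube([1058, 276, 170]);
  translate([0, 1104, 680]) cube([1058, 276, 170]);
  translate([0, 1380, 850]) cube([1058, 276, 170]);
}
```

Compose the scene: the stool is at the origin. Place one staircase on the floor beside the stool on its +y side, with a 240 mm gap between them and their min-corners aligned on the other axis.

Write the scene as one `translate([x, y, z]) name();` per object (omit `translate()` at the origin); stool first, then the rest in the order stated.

stool();
translate([0, 581, 0]) staircase();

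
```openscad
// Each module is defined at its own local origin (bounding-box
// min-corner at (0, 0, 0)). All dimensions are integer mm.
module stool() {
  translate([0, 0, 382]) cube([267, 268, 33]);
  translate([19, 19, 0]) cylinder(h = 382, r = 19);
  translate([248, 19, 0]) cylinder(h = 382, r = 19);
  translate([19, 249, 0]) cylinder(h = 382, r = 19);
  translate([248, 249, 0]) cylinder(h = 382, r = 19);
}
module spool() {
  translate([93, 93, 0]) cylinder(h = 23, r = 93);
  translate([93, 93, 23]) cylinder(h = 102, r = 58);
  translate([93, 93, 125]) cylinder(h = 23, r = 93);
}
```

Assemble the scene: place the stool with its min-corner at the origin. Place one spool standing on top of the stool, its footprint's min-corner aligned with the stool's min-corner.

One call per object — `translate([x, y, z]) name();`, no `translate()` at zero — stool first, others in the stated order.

stool();
translate([0, 0, 415]) spool();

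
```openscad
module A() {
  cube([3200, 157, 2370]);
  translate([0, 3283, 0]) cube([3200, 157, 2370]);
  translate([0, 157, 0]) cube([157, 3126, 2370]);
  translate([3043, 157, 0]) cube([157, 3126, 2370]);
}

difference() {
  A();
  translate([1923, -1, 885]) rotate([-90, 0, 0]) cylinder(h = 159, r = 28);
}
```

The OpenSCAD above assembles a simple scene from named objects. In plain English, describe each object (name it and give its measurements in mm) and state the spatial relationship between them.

A is a box-shaped house frame (walls only): outside footprint 3200×3440 mm, wall height 2370 mm, wall thickness 157 mm. The two y-facing walls run the full x-width; the two x-facing walls fit between the inner faces of the y-facing walls.

The house frame has a circular hole of radius 28 mm through its front wall, centred at (x = 1923, z = 885).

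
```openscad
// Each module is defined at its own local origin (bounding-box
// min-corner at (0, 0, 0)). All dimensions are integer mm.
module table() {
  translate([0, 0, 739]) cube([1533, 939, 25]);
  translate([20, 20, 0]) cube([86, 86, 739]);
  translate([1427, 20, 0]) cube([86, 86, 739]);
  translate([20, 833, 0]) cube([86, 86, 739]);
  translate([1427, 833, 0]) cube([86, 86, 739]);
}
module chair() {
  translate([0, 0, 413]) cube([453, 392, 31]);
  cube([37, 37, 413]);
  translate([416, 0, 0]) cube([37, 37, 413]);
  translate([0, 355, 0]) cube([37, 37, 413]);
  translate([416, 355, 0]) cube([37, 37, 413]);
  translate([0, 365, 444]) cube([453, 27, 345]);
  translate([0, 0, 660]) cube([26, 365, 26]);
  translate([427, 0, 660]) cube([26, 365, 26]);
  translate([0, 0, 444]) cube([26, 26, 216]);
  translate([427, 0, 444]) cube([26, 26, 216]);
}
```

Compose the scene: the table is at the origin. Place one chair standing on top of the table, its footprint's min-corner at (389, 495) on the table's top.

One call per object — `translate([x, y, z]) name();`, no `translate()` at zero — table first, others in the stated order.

table();
translate([389, 495, 764]) chair();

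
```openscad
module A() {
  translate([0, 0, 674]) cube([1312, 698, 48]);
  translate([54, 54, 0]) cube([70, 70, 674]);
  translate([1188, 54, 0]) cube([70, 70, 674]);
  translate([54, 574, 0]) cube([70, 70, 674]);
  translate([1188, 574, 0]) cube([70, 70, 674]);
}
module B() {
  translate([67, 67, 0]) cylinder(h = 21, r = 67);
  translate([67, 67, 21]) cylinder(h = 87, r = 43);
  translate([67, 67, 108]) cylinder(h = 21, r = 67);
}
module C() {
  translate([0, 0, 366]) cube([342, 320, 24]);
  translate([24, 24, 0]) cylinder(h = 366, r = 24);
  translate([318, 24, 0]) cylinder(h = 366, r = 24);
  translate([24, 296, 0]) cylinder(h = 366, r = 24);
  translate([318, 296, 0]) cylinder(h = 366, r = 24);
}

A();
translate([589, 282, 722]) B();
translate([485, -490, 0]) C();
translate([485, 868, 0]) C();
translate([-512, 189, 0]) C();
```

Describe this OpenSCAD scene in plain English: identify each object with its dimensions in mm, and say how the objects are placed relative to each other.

A is a rectangular dining table. The top is 1312×698×48 mm with its upper surface at z = 722 mm. It stands on four 70×70 mm square legs, each inset 54 mm from the nearest pair of top edges, running from the floor to the underside of the top.

B is a spool: two coaxial disc flanges of radius 67 mm and thickness 21 mm, joined by a core cylinder of radius 43 mm and height 87 mm. The lower flange rests on z = 0 and the three cylinders share a vertical axis.

C is a simple wooden stool: a rectangular seat 342 mm (x) by 320 mm (y), 24 mm thick, top face at z = 390 mm, on four round legs, each 48 mm in diameter. The legs rest on z = 0, each leg's axis is inset half a diameter from the nearest pair of seat edges (so the leg's bounding box is flush with the corner).

The spool is on top of the table, centred. Three stools sit around the table at the −y, +y, −x sides.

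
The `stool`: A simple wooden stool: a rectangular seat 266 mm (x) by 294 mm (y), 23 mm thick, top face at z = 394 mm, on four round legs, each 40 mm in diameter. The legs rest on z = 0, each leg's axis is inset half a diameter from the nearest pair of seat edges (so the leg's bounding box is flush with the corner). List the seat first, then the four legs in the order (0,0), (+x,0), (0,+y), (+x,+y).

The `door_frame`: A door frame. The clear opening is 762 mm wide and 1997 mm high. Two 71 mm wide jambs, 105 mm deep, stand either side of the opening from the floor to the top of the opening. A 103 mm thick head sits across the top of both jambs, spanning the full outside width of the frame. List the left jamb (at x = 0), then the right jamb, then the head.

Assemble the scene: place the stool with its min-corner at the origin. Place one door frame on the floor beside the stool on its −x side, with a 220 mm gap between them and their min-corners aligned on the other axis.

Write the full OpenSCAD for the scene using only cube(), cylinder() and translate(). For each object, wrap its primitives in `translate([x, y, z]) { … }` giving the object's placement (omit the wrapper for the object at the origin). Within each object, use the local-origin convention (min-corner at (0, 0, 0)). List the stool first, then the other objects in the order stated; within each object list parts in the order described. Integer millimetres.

translate([0, 0, 371]) cube([266, 294, 23]);
translate([20, 20, 0]) cylinder(h = 371, r = 20);
translate([246, 20, 0]) cylinder(h = 371, r = 20);
translate([20, 274, 0]) cylinder(h = 371, r = 20);
translate([246, 274, 0]) cylinder(h = 371, r = 20);
translate([-1124, 0, 0]) {
  cube([71, 105, 1997]);
  translate([833, 0, 0]) cube([71, 105, 1997]);
  translate([0, 0, 1997]) cube([904, 105, 103]);
}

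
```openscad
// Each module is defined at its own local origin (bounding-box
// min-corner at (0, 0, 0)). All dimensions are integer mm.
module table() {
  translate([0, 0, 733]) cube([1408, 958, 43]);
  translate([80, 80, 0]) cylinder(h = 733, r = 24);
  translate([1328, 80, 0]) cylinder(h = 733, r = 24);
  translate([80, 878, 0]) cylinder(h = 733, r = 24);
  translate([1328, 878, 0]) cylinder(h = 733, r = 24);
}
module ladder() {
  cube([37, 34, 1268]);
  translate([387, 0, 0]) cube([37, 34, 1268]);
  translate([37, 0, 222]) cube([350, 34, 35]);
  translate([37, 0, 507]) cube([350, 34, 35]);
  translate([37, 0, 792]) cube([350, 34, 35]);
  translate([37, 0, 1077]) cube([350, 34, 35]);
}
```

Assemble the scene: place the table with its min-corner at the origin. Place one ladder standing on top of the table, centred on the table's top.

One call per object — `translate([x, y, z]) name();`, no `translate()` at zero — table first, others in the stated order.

table();
translate([492, 462, 776]) ladder();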